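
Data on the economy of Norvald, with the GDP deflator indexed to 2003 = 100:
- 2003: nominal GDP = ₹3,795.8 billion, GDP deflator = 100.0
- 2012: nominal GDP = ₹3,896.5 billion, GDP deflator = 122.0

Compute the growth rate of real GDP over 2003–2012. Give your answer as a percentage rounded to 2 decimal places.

Real GDP 2003 = 3795.8 / 1.000 = 3795.80.
Real GDP 2012 = 3896.5 / 1.220 = 3193.85.
Real growth = 3193.85 / 3795.80 − 1 = -0.1586.

-15.86%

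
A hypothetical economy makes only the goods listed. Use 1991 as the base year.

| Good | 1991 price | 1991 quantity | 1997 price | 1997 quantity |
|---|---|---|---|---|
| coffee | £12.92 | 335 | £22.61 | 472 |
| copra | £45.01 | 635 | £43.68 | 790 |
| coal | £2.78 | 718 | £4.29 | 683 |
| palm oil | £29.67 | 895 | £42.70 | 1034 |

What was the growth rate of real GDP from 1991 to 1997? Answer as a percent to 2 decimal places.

Real GDP 1991 = Nominal GDP 1991 = 12.92·335 + 45.01·635 + 2.78·718 + 29.67·895 = 61460.24.
Real GDP 1997 (at 1991 prices) = 12.92·472 + 45.01·790 + 2.78·683 + 29.67·1034 = 74233.66.
Real growth = 74233.66/61460.24 − 1 = 0.2078.

20.78%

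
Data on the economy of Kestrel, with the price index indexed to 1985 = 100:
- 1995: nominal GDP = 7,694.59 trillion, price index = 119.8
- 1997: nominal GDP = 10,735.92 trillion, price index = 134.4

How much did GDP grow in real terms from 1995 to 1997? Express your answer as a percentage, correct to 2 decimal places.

Real GDP 1995 = 7694.59 / 1.198 = 6422.86.
Real GDP 1997 = 10735.92 / 1.344 = 7988.04.
Real growth = 7988.04 / 6422.86 − 1 = 0.2437.

24.37%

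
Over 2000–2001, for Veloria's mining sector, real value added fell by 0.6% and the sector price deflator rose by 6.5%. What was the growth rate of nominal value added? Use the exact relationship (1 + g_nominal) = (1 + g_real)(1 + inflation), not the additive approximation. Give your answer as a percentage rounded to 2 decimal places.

5.86%

(1 + g_nom) = (1 + g_real)(1 + π) = 0.9940 × 1.0650 = 1.05861.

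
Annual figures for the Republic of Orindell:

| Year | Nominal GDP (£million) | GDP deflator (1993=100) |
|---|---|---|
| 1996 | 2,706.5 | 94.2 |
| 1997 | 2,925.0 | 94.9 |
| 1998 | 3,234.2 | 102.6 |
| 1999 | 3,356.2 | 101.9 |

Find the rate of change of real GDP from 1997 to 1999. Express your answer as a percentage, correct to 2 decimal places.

6.86%

Real GDP 1997 = 2925.0/0.949 = 3082.19.
Real GDP 1999 = 3356.2/1.019 = 3293.62.
Change = 3293.62/3082.19 − 1 = 0.0686.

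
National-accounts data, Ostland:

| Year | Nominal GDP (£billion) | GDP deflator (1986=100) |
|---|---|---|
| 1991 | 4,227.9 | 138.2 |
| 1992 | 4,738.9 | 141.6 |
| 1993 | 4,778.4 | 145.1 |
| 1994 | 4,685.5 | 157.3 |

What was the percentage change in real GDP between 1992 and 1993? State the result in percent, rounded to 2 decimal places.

Real GDP 1992 = 4738.9/1.416 = 3346.68.
Real GDP 1993 = 4778.4/1.451 = 3293.18.
Change = 3293.18/3346.68 − 1 = -0.0160.

-1.60%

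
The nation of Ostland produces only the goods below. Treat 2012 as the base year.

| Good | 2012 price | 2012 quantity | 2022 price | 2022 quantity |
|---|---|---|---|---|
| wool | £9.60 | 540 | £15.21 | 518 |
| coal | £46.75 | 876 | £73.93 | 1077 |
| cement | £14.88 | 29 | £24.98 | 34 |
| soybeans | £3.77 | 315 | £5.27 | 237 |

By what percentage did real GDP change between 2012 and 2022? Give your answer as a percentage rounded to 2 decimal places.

18.77%

Real GDP 2012 = Nominal GDP 2012 = 9.60·540 + 46.75·876 + 14.88·29 + 3.77·315 = 47756.07.
Real GDP 2022 (at 2012 prices) = 9.60·518 + 46.75·1077 + 14.88·34 + 3.77·237 = 56721.96.
Real growth = 56721.96/47756.07 − 1 = 0.1877.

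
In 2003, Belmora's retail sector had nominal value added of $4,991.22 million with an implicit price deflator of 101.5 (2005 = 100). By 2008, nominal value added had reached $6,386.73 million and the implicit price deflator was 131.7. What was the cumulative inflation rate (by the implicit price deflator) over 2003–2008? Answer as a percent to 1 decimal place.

29.8%

Price-level change = 131.7 / 101.5 − 1 = 0.2975.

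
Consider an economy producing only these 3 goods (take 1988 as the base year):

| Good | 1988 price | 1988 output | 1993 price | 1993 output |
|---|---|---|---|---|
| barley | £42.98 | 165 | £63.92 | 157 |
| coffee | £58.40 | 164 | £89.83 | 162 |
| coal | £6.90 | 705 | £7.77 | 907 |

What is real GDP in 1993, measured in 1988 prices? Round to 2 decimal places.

Real GDP 1993 = Σ (p_1988 × q_1993) = 42.98·157 + 58.40·162 + 6.90·907 = 22466.96.

£22466.96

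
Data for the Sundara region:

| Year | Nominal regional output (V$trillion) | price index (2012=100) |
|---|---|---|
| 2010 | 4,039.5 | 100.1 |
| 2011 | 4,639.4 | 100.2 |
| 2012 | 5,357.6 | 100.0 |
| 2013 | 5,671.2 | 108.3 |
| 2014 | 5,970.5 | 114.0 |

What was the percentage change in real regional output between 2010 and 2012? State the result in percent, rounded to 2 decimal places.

Real regional output 2010 = 4039.5/1.001 = 4035.46.
Real regional output 2012 = 5357.6/1.000 = 5357.60.
Change = 5357.60/4035.46 − 1 = 0.3276.

32.76%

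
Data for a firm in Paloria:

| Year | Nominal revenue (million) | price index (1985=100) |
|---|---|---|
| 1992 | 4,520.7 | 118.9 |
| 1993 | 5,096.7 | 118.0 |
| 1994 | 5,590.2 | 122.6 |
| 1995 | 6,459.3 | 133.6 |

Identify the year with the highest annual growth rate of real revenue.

1993

1993: real = 5096.7/1.180 = 4319.24; growth vs 1992 (3802.10) = 13.60%.
1994: real = 5590.2/1.226 = 4559.71; growth vs 1993 (4319.24) = 5.57%.
1995: real = 6459.3/1.336 = 4834.81; growth vs 1994 (4559.71) = 6.03%.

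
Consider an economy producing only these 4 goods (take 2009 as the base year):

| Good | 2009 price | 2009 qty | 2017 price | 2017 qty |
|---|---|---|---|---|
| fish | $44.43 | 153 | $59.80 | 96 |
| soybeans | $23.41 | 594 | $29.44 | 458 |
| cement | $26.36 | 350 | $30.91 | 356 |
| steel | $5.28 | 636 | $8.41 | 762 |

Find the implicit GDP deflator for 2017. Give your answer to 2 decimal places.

129.03

Nominal GDP 2017 = 59.80·96 + 29.44·458 + 30.91·356 + 8.41·762 = 36636.70.
Real GDP 2017 (at 2009 prices) = 44.43·96 + 23.41·458 + 26.36·356 + 5.28·762 = 28394.58.
Deflator = Nominal/Real × 100 = 36636.70/28394.58 × 100 = 129.027.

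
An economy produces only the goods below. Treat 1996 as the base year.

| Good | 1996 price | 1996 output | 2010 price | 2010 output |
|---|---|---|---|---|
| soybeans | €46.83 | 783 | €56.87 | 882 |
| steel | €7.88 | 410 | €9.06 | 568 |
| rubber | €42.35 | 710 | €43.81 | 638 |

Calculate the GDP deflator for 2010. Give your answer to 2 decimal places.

Nominal GDP 2010 = 56.87·882 + 9.06·568 + 43.81·638 = 83256.20.
Real GDP 2010 (at 1996 prices) = 46.83·882 + 7.88·568 + 42.35·638 = 72799.20.
Deflator = Nominal/Real × 100 = 83256.20/72799.20 × 100 = 114.364.

114.36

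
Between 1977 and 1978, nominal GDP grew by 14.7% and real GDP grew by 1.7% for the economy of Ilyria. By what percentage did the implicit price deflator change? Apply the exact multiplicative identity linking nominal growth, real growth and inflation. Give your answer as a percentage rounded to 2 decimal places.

12.78%

(1 + g_nom) = (1 + g_real)(1 + π), so π = 1.1470 / 1.0170 − 1 = 0.12783.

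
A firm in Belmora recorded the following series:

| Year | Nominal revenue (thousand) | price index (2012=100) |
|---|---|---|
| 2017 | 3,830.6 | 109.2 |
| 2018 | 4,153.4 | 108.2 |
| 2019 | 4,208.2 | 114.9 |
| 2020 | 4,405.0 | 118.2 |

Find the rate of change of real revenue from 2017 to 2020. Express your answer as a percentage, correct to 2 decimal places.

6.24%

Real revenue 2017 = 3830.6/1.092 = 3507.88.
Real revenue 2020 = 4405.0/1.182 = 3726.73.
Change = 3726.73/3507.88 − 1 = 0.0624.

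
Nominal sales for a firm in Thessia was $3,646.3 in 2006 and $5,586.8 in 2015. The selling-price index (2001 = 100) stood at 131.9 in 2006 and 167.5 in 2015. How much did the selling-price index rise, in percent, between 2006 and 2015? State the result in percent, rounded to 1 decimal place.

Price-level change = 167.5 / 131.9 − 1 = 0.2699.

27.0%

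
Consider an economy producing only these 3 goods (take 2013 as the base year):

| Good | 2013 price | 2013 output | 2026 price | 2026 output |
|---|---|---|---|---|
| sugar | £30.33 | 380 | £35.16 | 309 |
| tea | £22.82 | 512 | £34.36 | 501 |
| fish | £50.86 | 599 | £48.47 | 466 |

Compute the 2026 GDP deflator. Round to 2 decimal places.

113.84

Nominal GDP 2026 = 35.16·309 + 34.36·501 + 48.47·466 = 50665.82.
Real GDP 2026 (at 2013 prices) = 30.33·309 + 22.82·501 + 50.86·466 = 44505.55.
Deflator = Nominal/Real × 100 = 50665.82/44505.55 × 100 = 113.842.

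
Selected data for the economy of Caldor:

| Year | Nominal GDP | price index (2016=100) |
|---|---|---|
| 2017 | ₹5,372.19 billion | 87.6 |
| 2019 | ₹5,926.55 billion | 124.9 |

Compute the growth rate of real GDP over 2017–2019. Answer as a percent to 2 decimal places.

-22.63%

Real GDP 2017 = 5372.19 / 0.876 = 6132.64.
Real GDP 2019 = 5926.55 / 1.249 = 4745.04.
Real growth = 4745.04 / 6132.64 − 1 = -0.2263.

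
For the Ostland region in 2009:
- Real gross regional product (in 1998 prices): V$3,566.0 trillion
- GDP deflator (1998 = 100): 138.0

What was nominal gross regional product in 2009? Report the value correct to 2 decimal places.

V$4,921.08 trillion

Nominal gross regional product = Real × (GDP deflator/100) = 3566.0 × 1.380 = 4921.08.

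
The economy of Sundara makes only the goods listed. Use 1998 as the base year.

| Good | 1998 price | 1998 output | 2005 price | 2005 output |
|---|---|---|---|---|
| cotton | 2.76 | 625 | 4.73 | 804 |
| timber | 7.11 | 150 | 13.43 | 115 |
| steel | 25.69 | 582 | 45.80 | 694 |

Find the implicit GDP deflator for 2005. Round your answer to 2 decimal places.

Nominal GDP 2005 = 4.73·804 + 13.43·115 + 45.80·694 = 37132.57.
Real GDP 2005 (at 1998 prices) = 2.76·804 + 7.11·115 + 25.69·694 = 20865.55.
Deflator = Nominal/Real × 100 = 37132.57/20865.55 × 100 = 177.961.

177.96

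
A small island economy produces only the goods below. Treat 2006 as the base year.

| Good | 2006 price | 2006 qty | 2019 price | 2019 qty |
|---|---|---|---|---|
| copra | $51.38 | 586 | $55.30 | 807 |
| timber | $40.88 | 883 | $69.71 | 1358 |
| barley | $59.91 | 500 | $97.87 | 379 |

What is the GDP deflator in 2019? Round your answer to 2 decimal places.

Nominal GDP 2019 = 55.30·807 + 69.71·1358 + 97.87·379 = 176386.01.
Real GDP 2019 (at 2006 prices) = 51.38·807 + 40.88·1358 + 59.91·379 = 119684.59.
Deflator = Nominal/Real × 100 = 176386.01/119684.59 × 100 = 147.376.

147.38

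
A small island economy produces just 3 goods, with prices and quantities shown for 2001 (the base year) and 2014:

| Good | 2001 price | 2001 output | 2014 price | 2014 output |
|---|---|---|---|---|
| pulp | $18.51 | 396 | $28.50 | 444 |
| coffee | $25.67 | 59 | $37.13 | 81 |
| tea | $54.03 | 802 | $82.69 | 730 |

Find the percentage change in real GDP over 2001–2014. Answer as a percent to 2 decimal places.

Real GDP 2001 = Nominal GDP 2001 = 18.51·396 + 25.67·59 + 54.03·802 = 52176.55.
Real GDP 2014 (at 2001 prices) = 18.51·444 + 25.67·81 + 54.03·730 = 49739.61.
Real growth = 49739.61/52176.55 − 1 = -0.0467.

-4.67%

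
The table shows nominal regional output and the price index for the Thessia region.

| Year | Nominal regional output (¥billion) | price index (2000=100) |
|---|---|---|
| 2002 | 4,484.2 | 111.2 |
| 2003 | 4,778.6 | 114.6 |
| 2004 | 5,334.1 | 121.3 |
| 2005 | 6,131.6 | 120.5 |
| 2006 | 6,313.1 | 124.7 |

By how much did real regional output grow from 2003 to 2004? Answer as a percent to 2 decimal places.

5.46%

Real regional output 2003 = 4778.6/1.146 = 4169.81.
Real regional output 2004 = 5334.1/1.213 = 4397.44.
Change = 4397.44/4169.81 − 1 = 0.0546.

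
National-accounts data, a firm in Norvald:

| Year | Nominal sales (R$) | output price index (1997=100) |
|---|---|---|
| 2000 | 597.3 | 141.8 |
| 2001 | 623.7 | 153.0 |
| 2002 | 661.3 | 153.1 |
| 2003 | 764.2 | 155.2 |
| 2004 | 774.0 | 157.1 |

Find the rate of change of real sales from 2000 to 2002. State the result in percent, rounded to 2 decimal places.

2.54%

Real sales 2000 = 597.3/1.418 = 421.23.
Real sales 2002 = 661.3/1.531 = 431.94.
Change = 431.94/421.23 − 1 = 0.0254.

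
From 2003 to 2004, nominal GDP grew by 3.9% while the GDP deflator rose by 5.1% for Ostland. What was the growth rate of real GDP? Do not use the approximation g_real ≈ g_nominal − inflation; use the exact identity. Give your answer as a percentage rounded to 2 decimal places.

(1 + g_nom) = (1 + g_real)(1 + π), so g_real = 1.0390 / 1.0510 − 1 = -0.01142.

-1.14%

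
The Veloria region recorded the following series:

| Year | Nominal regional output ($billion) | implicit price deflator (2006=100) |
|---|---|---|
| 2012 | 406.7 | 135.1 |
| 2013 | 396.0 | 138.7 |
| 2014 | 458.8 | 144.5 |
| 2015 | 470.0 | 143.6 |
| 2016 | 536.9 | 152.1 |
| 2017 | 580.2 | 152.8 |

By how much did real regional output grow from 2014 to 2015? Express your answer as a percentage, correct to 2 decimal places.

Real regional output 2014 = 458.8/1.445 = 317.51.
Real regional output 2015 = 470.0/1.436 = 327.30.
Change = 327.30/317.51 − 1 = 0.0308.

3.08%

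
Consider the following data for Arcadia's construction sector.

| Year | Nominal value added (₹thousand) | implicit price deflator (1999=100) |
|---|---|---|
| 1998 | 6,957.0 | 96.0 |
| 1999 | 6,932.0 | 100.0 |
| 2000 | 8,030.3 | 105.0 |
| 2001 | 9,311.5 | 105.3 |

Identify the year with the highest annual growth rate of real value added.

1999: real = 6932.0/1.000 = 6932.00; growth vs 1998 (7246.88) = -4.35%.
2000: real = 8030.3/1.050 = 7647.90; growth vs 1999 (6932.00) = 10.33%.
2001: real = 9311.5/1.053 = 8842.83; growth vs 2000 (7647.90) = 15.62%.

2001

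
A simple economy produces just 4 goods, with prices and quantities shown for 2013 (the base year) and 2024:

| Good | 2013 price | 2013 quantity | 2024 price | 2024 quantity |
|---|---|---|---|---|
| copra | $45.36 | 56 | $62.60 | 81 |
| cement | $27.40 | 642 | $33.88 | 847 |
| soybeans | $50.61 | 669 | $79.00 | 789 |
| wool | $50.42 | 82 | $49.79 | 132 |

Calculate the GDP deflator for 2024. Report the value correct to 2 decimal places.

139.75

Nominal GDP 2024 = 62.60·81 + 33.88·847 + 79.00·789 + 49.79·132 = 102670.24.
Real GDP 2024 (at 2013 prices) = 45.36·81 + 27.40·847 + 50.61·789 + 50.42·132 = 73468.69.
Deflator = Nominal/Real × 100 = 102670.24/73468.69 × 100 = 139.747.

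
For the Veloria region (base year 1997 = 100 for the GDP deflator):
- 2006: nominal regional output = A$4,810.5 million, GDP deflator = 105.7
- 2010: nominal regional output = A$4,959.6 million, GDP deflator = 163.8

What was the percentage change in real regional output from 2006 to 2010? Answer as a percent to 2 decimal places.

-33.47%

Deflate each year: 2006 → 4810.5/1.057 = 4551.09; 2010 → 4959.6/1.638 = 3027.84.
So real regional output changed by 3027.84/4551.09 − 1 = -0.3347, i.e. -33.47%.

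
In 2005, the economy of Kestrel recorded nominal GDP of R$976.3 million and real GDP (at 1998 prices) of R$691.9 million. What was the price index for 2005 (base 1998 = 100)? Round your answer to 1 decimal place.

price index = (Nominal / Real) × 100 = 976.3 / 691.9 × 100 = 141.10.

141.1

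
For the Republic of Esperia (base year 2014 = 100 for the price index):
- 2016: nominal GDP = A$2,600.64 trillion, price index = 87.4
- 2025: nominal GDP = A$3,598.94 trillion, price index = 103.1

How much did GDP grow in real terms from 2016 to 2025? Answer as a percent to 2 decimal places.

Real GDP 2016 = 2600.64 / 0.874 = 2975.56.
Real GDP 2025 = 3598.94 / 1.031 = 3490.73.
Real growth = 3490.73 / 2975.56 − 1 = 0.1731.

17.31%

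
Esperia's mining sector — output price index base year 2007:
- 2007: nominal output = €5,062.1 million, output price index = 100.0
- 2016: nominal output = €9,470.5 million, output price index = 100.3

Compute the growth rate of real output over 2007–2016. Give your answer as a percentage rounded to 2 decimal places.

86.53%

Deflate each year: 2007 → 5062.1/1.000 = 5062.10; 2016 → 9470.5/1.003 = 9442.17.
So real output changed by 9442.17/5062.10 − 1 = 0.8653, i.e. 86.53%.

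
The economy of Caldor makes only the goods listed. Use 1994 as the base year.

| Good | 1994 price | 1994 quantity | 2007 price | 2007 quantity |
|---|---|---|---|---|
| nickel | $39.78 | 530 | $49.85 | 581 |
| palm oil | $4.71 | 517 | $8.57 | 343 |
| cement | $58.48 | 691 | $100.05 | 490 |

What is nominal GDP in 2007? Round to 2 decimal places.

$80926.86

Nominal GDP 2007 = Σ (p_2007 × q_2007) = 49.85·581 + 8.57·343 + 100.05·490 = 80926.86.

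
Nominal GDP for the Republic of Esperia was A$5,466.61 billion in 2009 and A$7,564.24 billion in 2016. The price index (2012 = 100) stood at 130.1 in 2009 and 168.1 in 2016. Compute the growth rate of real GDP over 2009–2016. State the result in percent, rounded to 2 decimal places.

7.09%

Real GDP 2009 = 5466.61 / 1.301 = 4201.85.
Real GDP 2016 = 7564.24 / 1.681 = 4499.85.
Real growth = 4499.85 / 4201.85 − 1 = 0.0709.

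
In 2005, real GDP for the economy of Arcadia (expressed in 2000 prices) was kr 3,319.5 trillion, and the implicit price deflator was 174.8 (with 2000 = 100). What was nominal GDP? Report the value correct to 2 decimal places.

Nominal GDP = Real × (implicit price deflator/100) = 3319.5 × 1.748 = 5802.49.

kr 5,802.49 trillion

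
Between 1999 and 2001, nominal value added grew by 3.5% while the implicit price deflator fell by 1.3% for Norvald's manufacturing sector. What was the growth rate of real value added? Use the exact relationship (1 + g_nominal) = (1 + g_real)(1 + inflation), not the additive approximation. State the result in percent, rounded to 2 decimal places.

4.86%

(1 + g_nom) = (1 + g_real)(1 + π), so g_real = 1.0350 / 0.9870 − 1 = 0.04863.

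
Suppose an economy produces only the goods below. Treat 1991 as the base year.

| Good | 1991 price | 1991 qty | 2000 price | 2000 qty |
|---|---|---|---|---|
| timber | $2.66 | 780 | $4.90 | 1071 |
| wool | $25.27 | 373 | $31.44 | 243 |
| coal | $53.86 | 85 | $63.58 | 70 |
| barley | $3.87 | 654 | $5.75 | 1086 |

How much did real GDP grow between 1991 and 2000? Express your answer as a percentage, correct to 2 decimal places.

-8.85%

Real GDP 1991 = Nominal GDP 1991 = 2.66·780 + 25.27·373 + 53.86·85 + 3.87·654 = 18609.59.
Real GDP 2000 (at 1991 prices) = 2.66·1071 + 25.27·243 + 53.86·70 + 3.87·1086 = 16962.49.
Real growth = 16962.49/18609.59 − 1 = -0.0885.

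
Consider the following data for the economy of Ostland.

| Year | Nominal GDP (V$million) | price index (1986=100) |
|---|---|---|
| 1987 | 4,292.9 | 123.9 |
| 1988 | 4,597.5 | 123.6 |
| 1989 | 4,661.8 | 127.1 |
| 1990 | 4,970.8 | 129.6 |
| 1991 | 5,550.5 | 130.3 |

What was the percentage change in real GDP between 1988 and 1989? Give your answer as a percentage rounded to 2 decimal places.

Real GDP 1988 = 4597.5/1.236 = 3719.66.
Real GDP 1989 = 4661.8/1.271 = 3667.82.
Change = 3667.82/3719.66 − 1 = -0.0139.

-1.39%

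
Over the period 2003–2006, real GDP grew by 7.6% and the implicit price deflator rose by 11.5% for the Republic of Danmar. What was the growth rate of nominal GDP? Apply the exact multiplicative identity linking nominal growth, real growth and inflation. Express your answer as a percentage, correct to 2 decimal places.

(1 + g_nom) = (1 + g_real)(1 + π) = 1.0760 × 1.1150 = 1.19974.

19.97%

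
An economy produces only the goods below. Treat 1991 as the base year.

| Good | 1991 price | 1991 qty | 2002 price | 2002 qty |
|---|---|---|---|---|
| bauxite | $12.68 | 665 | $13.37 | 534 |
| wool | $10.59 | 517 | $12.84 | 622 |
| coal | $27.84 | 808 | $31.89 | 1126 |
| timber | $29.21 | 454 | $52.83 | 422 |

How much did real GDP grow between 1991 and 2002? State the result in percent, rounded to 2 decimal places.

14.84%

Real GDP 1991 = Nominal GDP 1991 = 12.68·665 + 10.59·517 + 27.84·808 + 29.21·454 = 49663.29.
Real GDP 2002 (at 1991 prices) = 12.68·534 + 10.59·622 + 27.84·1126 + 29.21·422 = 57032.56.
Real growth = 57032.56/49663.29 − 1 = 0.1484.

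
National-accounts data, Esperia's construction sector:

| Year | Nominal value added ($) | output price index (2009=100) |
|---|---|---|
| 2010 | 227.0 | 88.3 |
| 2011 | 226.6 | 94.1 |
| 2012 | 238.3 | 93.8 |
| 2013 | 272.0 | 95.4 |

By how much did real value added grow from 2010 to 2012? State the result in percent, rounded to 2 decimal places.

-1.18%

Real value added 2010 = 227.0/0.883 = 257.08.
Real value added 2012 = 238.3/0.938 = 254.05.
Change = 254.05/257.08 − 1 = -0.0118.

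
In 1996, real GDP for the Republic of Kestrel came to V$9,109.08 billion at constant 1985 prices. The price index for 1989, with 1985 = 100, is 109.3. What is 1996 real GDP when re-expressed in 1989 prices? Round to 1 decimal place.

Real GDP in 1989 prices = Real GDP in 1985 prices × (P_1989/P_1985) = 9109.08 × 1.093 = 9956.22.

V$9,956.2 billion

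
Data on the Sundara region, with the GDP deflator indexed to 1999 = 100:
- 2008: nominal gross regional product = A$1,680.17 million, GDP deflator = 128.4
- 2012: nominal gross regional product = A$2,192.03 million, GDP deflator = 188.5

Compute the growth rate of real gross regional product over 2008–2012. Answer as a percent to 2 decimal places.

-11.13%

Real gross regional product 2008 = 1680.17 / 1.284 = 1308.54.
Real gross regional product 2012 = 2192.03 / 1.885 = 1162.88.
Real growth = 1162.88 / 1308.54 − 1 = -0.1113.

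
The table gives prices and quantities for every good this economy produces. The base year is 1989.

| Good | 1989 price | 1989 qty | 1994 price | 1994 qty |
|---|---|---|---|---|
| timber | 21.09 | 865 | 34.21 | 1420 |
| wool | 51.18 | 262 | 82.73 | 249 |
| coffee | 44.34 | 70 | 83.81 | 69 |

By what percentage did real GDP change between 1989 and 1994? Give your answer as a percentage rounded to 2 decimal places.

31.64%

Real GDP 1989 = Nominal GDP 1989 = 21.09·865 + 51.18·262 + 44.34·70 = 34755.81.
Real GDP 1994 (at 1989 prices) = 21.09·1420 + 51.18·249 + 44.34·69 = 45751.08.
Real growth = 45751.08/34755.81 − 1 = 0.3164.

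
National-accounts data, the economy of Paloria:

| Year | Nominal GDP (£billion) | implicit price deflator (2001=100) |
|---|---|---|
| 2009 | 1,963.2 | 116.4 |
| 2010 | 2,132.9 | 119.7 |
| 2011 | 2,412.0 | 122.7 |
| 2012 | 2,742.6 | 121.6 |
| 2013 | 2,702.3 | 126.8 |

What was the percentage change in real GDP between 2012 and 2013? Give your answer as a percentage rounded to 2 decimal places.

Real GDP 2012 = 2742.6/1.216 = 2255.43.
Real GDP 2013 = 2702.3/1.268 = 2131.15.
Change = 2131.15/2255.43 − 1 = -0.0551.

-5.51%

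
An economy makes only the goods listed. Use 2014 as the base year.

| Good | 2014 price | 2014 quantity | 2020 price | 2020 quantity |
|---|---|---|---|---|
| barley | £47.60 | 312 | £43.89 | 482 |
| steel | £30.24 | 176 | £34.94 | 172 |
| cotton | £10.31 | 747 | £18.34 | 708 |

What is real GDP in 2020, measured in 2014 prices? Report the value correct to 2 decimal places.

£35443.96

Real GDP 2020 = Σ (p_2014 × q_2020) = 47.60·482 + 30.24·172 + 10.31·708 = 35443.96.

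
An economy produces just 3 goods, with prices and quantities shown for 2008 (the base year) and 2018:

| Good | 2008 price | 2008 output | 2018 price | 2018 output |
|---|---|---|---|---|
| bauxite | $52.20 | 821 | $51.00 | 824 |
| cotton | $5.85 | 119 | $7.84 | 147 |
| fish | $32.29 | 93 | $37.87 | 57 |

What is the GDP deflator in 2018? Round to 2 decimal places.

Nominal GDP 2018 = 51.00·824 + 7.84·147 + 37.87·57 = 45335.07.
Real GDP 2018 (at 2008 prices) = 52.20·824 + 5.85·147 + 32.29·57 = 45713.28.
Deflator = Nominal/Real × 100 = 45335.07/45713.28 × 100 = 99.173.

99.17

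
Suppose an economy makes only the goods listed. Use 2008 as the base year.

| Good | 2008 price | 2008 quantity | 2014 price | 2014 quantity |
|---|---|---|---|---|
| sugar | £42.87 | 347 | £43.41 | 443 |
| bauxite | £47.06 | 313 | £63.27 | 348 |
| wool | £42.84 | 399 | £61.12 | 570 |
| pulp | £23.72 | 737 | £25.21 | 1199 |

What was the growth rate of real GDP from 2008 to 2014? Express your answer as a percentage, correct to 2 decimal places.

Real GDP 2008 = Nominal GDP 2008 = 42.87·347 + 47.06·313 + 42.84·399 + 23.72·737 = 64180.47.
Real GDP 2014 (at 2008 prices) = 42.87·443 + 47.06·348 + 42.84·570 + 23.72·1199 = 88227.37.
Real growth = 88227.37/64180.47 − 1 = 0.3747.

37.47%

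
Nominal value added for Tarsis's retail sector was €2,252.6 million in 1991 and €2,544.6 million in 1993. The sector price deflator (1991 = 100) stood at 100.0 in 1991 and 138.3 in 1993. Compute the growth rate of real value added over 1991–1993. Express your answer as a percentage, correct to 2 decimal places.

-18.32%

Real value added 1991 = 2252.6 / 1.000 = 2252.60.
Real value added 1993 = 2544.6 / 1.383 = 1839.91.
Real growth = 1839.91 / 2252.60 − 1 = -0.1832.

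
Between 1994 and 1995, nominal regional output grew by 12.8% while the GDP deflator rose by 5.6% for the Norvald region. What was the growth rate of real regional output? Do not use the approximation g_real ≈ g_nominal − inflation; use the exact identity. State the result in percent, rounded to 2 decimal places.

6.82%

(1 + g_nom) = (1 + g_real)(1 + π), so g_real = 1.1280 / 1.0560 − 1 = 0.06818.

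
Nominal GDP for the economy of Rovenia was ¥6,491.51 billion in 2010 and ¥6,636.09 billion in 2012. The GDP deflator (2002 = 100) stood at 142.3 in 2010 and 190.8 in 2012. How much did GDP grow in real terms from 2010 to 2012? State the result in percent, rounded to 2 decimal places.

Deflate each year: 2010 → 6491.51/1.423 = 4561.85; 2012 → 6636.09/1.908 = 3478.03.
So real GDP changed by 3478.03/4561.85 − 1 = -0.2376, i.e. -23.76%.

-23.76%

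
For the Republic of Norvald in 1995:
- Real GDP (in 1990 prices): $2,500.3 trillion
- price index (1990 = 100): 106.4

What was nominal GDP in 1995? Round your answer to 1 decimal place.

$2,660.3 trillion

Nominal GDP = Real × (price index/100) = 2500.3 × 1.064 = 2660.32.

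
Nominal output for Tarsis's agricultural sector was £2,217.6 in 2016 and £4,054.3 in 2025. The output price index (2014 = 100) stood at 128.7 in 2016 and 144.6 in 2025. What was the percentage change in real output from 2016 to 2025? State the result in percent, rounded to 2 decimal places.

Real output 2016 = 2217.6 / 1.287 = 1723.08.
Real output 2025 = 4054.3 / 1.446 = 2803.80.
Real growth = 2803.80 / 1723.08 − 1 = 0.6272.

62.72%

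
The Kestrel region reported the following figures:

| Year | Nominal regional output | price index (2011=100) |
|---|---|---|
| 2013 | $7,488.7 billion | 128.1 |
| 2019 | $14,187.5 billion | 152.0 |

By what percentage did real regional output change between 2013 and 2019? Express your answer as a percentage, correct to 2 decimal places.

Deflate each year: 2013 → 7488.7/1.281 = 5845.98; 2019 → 14187.5/1.520 = 9333.88.
So real regional output changed by 9333.88/5845.98 − 1 = 0.5966, i.e. 59.66%.

59.66%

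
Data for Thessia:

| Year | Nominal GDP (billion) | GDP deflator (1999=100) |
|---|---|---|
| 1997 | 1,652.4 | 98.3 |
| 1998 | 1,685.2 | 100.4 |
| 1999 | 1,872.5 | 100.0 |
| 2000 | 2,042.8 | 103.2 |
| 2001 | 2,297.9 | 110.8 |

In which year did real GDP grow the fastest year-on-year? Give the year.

1998: real = 1685.2/1.004 = 1678.49; growth vs 1997 (1680.98) = -0.15%.
1999: real = 1872.5/1.000 = 1872.50; growth vs 1998 (1678.49) = 11.56%.
2000: real = 2042.8/1.032 = 1979.46; growth vs 1999 (1872.50) = 5.71%.
2001: real = 2297.9/1.108 = 2073.92; growth vs 2000 (1979.46) = 4.77%.

1999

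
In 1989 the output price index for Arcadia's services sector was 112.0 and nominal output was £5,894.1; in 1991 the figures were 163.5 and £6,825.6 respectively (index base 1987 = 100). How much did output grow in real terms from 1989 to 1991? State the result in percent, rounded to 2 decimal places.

Deflate each year: 1989 → 5894.1/1.120 = 5262.59; 1991 → 6825.6/1.635 = 4174.68.
So real output changed by 4174.68/5262.59 − 1 = -0.2067, i.e. -20.67%.

-20.67%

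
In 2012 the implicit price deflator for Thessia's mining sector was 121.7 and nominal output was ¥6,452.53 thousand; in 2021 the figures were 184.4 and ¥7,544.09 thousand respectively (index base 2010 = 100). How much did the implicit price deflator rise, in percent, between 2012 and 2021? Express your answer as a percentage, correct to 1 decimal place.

Price-level change = 184.4 / 121.7 − 1 = 0.5152.

51.5%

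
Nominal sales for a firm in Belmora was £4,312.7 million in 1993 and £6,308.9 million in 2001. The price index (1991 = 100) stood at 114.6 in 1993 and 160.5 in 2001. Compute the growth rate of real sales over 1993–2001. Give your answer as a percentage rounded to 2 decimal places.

4.45%

Deflate each year: 1993 → 4312.7/1.146 = 3763.26; 2001 → 6308.9/1.605 = 3930.78.
So real sales changed by 3930.78/3763.26 − 1 = 0.0445, i.e. 4.45%.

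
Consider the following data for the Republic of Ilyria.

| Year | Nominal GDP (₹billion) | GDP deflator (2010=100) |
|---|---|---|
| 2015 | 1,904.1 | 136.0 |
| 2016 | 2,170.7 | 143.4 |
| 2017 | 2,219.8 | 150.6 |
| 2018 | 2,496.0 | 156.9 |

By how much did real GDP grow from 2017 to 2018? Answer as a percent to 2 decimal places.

7.93%

Real GDP 2017 = 2219.8/1.506 = 1473.97.
Real GDP 2018 = 2496.0/1.569 = 1590.82.
Change = 1590.82/1473.97 − 1 = 0.0793.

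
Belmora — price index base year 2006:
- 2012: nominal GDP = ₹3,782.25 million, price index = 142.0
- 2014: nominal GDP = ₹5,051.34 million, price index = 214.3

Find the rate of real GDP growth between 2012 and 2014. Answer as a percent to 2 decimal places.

Deflate each year: 2012 → 3782.25/1.420 = 2663.56; 2014 → 5051.34/2.143 = 2357.13.
So real GDP changed by 2357.13/2663.56 − 1 = -0.1150, i.e. -11.50%.

-11.50%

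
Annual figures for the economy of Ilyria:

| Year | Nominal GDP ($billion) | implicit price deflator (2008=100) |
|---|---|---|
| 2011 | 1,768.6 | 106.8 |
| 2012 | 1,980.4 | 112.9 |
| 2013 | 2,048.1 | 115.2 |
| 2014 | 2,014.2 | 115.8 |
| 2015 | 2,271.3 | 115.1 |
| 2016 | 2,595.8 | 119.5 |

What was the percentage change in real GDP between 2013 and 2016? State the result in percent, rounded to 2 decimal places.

22.18%

Real GDP 2013 = 2048.1/1.152 = 1777.86.
Real GDP 2016 = 2595.8/1.195 = 2172.22.
Change = 2172.22/1777.86 − 1 = 0.2218.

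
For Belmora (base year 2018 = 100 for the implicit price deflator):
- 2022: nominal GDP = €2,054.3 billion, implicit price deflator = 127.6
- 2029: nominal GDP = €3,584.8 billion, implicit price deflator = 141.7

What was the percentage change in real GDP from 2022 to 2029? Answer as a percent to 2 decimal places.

57.14%

Real GDP 2022 = 2054.3 / 1.276 = 1609.95.
Real GDP 2029 = 3584.8 / 1.417 = 2529.85.
Real growth = 2529.85 / 1609.95 − 1 = 0.5714.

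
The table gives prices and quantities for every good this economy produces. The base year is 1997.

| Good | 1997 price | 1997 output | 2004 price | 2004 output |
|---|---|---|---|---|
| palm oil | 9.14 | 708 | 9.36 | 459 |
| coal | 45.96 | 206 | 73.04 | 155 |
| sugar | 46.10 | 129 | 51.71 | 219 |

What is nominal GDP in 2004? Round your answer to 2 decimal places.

Nominal GDP 2004 = Σ (p_2004 × q_2004) = 9.36·459 + 73.04·155 + 51.71·219 = 26941.93.

26941.93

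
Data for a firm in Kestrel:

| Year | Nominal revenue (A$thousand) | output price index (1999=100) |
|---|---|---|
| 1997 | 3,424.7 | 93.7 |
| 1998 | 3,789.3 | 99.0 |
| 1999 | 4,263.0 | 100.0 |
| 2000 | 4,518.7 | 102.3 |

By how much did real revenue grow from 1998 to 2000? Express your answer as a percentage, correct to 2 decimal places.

15.40%

Real revenue 1998 = 3789.3/0.990 = 3827.58.
Real revenue 2000 = 4518.7/1.023 = 4417.11.
Change = 4417.11/3827.58 − 1 = 0.1540.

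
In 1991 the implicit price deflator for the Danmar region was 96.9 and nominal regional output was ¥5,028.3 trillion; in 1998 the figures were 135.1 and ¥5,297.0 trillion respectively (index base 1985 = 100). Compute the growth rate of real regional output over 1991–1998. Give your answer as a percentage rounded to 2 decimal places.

-24.44%

Deflate each year: 1991 → 5028.3/0.969 = 5189.16; 1998 → 5297.0/1.351 = 3920.80.
So real regional output changed by 3920.80/5189.16 − 1 = -0.2444, i.e. -24.44%.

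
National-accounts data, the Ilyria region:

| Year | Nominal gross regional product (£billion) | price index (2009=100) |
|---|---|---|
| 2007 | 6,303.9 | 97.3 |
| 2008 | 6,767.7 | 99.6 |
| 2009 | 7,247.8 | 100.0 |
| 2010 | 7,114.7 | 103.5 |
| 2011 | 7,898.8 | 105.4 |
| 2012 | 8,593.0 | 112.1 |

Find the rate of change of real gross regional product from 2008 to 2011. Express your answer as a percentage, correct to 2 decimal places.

10.29%

Real gross regional product 2008 = 6767.7/0.996 = 6794.88.
Real gross regional product 2011 = 7898.8/1.054 = 7494.12.
Change = 7494.12/6794.88 − 1 = 0.1029.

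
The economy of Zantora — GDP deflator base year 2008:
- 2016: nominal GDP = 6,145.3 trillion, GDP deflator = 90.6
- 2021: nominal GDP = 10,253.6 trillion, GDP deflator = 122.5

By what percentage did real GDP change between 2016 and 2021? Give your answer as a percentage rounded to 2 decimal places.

23.40%

Real GDP 2016 = 6145.3 / 0.906 = 6782.89.
Real GDP 2021 = 10253.6 / 1.225 = 8370.29.
Real growth = 8370.29 / 6782.89 − 1 = 0.2340.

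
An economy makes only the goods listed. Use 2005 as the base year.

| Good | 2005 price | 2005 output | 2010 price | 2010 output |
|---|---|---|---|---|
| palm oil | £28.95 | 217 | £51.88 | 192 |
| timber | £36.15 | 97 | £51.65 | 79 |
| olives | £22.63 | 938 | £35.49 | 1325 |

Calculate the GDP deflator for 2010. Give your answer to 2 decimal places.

159.03

Nominal GDP 2010 = 51.88·192 + 51.65·79 + 35.49·1325 = 61065.56.
Real GDP 2010 (at 2005 prices) = 28.95·192 + 36.15·79 + 22.63·1325 = 38399.00.
Deflator = Nominal/Real × 100 = 61065.56/38399.00 × 100 = 159.029.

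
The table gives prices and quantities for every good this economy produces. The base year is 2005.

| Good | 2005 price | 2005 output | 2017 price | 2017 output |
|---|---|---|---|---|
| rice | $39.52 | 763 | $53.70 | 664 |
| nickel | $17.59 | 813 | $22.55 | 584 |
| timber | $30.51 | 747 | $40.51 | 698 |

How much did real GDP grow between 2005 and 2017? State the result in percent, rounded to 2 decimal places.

-14.03%

Real GDP 2005 = Nominal GDP 2005 = 39.52·763 + 17.59·813 + 30.51·747 = 67245.40.
Real GDP 2017 (at 2005 prices) = 39.52·664 + 17.59·584 + 30.51·698 = 57809.82.
Real growth = 57809.82/67245.40 − 1 = -0.1403.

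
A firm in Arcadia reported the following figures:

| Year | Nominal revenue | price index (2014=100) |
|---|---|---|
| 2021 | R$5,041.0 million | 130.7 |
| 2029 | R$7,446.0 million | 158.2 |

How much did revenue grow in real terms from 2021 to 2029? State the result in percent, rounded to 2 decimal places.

Deflate each year: 2021 → 5041.0/1.307 = 3856.92; 2029 → 7446.0/1.582 = 4706.70.
So real revenue changed by 4706.70/3856.92 − 1 = 0.2203, i.e. 22.03%.

22.03%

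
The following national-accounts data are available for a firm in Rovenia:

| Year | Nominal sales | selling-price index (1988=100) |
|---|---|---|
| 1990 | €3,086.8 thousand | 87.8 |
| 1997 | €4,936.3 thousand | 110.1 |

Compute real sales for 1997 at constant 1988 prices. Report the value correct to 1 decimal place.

€4,483.5 thousand

Real sales = Nominal / (selling-price index/100) = 4936.3 / 1.101 = 4483.47.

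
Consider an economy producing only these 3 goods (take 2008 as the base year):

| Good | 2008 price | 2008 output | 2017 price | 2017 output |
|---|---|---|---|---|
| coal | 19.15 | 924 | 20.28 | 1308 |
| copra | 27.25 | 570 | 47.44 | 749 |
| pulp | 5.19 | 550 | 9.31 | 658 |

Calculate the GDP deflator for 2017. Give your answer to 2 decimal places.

Nominal GDP 2017 = 20.28·1308 + 47.44·749 + 9.31·658 = 68184.78.
Real GDP 2017 (at 2008 prices) = 19.15·1308 + 27.25·749 + 5.19·658 = 48873.47.
Deflator = Nominal/Real × 100 = 68184.78/48873.47 × 100 = 139.513.

139.51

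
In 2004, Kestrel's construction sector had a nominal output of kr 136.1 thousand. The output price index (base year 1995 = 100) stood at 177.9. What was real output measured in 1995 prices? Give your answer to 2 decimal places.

kr 76.50 thousand

Real output = Nominal / (output price index/100) = 136.1 / 1.779 = 76.50.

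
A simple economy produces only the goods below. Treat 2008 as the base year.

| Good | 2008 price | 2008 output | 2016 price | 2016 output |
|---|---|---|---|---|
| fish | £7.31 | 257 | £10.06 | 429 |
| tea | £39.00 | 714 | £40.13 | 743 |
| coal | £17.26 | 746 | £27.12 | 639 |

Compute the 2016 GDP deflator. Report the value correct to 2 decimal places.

Nominal GDP 2016 = 10.06·429 + 40.13·743 + 27.12·639 = 51462.01.
Real GDP 2016 (at 2008 prices) = 7.31·429 + 39.00·743 + 17.26·639 = 43142.13.
Deflator = Nominal/Real × 100 = 51462.01/43142.13 × 100 = 119.285.

119.28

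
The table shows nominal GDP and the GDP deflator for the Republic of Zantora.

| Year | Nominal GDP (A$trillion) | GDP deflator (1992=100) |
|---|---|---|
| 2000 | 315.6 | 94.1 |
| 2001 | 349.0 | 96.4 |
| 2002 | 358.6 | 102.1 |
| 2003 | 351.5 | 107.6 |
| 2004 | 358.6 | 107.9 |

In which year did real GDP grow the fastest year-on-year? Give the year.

2001: real = 349.0/0.964 = 362.03; growth vs 2000 (335.39) = 7.94%.
2002: real = 358.6/1.021 = 351.22; growth vs 2001 (362.03) = -2.99%.
2003: real = 351.5/1.076 = 326.67; growth vs 2002 (351.22) = -6.99%.
2004: real = 358.6/1.079 = 332.34; growth vs 2003 (326.67) = 1.74%.

2001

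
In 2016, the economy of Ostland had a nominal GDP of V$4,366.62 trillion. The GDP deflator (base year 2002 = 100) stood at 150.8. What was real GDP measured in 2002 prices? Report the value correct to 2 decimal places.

Real GDP = Nominal / (GDP deflator/100) = 4366.62 / 1.508 = 2895.64.

V$2,895.64 trillion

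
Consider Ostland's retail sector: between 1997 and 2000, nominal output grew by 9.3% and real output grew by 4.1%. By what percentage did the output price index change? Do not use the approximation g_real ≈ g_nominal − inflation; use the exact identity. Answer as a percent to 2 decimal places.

5.00%

(1 + g_nom) = (1 + g_real)(1 + π), so π = 1.0930 / 1.0410 − 1 = 0.04995.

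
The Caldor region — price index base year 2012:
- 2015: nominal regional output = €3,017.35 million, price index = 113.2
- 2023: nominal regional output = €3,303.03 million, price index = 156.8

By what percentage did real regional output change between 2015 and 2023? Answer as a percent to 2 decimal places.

Deflate each year: 2015 → 3017.35/1.132 = 2665.50; 2023 → 3303.03/1.568 = 2106.52.
So real regional output changed by 2106.52/2665.50 − 1 = -0.2097, i.e. -20.97%.

-20.97%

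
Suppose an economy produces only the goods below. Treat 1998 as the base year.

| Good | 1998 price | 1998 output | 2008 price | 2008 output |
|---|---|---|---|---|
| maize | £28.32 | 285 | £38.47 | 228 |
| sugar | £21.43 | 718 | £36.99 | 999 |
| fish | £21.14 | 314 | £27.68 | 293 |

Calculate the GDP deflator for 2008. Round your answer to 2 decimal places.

158.06

Nominal GDP 2008 = 38.47·228 + 36.99·999 + 27.68·293 = 53834.41.
Real GDP 2008 (at 1998 prices) = 28.32·228 + 21.43·999 + 21.14·293 = 34059.55.
Deflator = Nominal/Real × 100 = 53834.41/34059.55 × 100 = 158.060.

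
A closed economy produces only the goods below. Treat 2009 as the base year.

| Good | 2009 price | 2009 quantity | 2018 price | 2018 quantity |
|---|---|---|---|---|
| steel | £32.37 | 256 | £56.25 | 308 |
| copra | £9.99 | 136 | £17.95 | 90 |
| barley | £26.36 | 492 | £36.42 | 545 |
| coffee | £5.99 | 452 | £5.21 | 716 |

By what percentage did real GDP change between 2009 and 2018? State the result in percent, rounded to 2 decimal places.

16.59%

Real GDP 2009 = Nominal GDP 2009 = 32.37·256 + 9.99·136 + 26.36·492 + 5.99·452 = 25321.96.
Real GDP 2018 (at 2009 prices) = 32.37·308 + 9.99·90 + 26.36·545 + 5.99·716 = 29524.10.
Real growth = 29524.10/25321.96 − 1 = 0.1659.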